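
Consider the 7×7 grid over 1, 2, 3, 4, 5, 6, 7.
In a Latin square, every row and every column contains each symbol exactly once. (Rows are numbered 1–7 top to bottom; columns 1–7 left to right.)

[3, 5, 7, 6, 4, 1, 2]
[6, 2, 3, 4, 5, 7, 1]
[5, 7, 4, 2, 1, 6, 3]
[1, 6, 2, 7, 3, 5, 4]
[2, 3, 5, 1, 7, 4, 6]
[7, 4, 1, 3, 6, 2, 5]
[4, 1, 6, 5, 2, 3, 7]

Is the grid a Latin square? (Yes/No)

Yes

Each row is a permutation of the 7 symbols, and so is each column.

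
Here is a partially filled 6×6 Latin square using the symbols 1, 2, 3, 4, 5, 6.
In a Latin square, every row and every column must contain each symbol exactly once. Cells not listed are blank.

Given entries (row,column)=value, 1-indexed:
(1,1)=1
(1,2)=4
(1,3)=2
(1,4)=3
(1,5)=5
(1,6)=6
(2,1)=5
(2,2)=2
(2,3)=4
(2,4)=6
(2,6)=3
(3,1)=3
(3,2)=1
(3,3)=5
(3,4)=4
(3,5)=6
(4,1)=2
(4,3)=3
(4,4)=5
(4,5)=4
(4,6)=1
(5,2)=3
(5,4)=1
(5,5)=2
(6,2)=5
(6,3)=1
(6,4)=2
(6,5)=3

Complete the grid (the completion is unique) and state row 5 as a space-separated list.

Row 5, column 3: row 5 has {1, 2, 3} and column 3 has {1, 2, 3, 4, 5}, leaving only 6.
Row 5, column 1: row 5 has {1, 2, 3, 6} and column 1 has {1, 2, 3, 5}, leaving only 4.
Row 5, column 6: row 5 has {1, 2, 3, 4, 6} and column 6 has {1, 3, 6}, leaving only 5.
So row 5 reads: 4 3 6 1 2 5.

4 3 6 1 2 5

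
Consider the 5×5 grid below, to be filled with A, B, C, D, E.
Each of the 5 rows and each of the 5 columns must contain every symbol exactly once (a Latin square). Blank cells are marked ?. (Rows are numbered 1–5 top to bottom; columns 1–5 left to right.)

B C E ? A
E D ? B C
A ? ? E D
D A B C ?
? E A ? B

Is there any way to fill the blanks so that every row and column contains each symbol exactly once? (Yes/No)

Row 2, column 3: row 2 together with column 3 already contain {A, B, C, D, E} — every symbol — so nothing can go there. The grid has no valid completion.

No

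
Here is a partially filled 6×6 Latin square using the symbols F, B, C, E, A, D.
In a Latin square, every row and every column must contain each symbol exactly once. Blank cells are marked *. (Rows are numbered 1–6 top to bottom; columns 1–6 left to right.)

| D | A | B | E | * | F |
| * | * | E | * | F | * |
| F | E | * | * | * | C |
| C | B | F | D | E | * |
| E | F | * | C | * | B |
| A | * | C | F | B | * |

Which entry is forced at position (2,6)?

D

Row 1, column 5: row 1 has {F, B, E, A, D} and column 5 has {F, B, E}, leaving only C.
Row 2, column 1: row 2 has {F, E} and column 1 has {F, C, E, A, D}, leaving only B.
Row 2, column 4: row 2 has {F, B, E} and column 4 has {F, C, E, D}, leaving only A.
Row 2 already has {F, B, E, A} and column 6 already has {F, B, C}, so row 2, column 6 must be D.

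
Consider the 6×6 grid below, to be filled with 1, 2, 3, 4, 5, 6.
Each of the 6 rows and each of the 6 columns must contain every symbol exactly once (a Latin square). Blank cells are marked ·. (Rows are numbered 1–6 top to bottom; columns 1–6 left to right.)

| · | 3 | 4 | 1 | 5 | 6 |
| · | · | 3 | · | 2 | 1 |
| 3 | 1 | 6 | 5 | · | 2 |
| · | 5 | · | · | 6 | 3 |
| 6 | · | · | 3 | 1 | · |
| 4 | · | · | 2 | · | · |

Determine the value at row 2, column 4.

Row 1, column 1: row 1 has {1, 3, 4, 5, 6} and column 1 has {3, 4, 6}, leaving only 2.
Row 2, column 1: row 2 has {1, 2, 3} and column 1 has {2, 3, 4, 6}, leaving only 5.
Row 3, column 5: row 3 has {1, 2, 3, 5, 6} and column 5 has {1, 2, 5, 6}, leaving only 4.
Row 4, column 1: row 4 has {3, 5, 6} and column 1 has {2, 3, 4, 5, 6}, leaving only 1.
Row 4, column 3: row 4 has {1, 3, 5, 6} and column 3 has {3, 4, 6}, leaving only 2.
Row 4, column 4: row 4 has {1, 2, 3, 5, 6} and column 4 has {1, 2, 3, 5}, leaving only 4.
Row 2 already has {1, 2, 3, 5} and column 4 already has {1, 2, 3, 4, 5}, so row 2, column 4 must be 6.

6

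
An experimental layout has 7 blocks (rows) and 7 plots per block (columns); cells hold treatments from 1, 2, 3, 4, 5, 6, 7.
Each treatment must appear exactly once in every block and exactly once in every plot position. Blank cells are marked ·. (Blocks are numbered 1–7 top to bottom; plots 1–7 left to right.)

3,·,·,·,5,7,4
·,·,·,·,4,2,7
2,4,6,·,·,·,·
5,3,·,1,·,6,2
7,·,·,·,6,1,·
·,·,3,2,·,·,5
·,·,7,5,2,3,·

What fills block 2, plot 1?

1

Block 1, plot 4: block 1 has {3, 4, 5, 7} and plot 4 has {1, 2, 5}, leaving only 6.
Block 2, plot 4: block 2 has {2, 4, 7} and plot 4 has {1, 2, 5, 6}, leaving only 3.
Block 3, plot 4: block 3 has {2, 4, 6} and plot 4 has {1, 2, 3, 5, 6}, leaving only 7.
Block 3, plot 6: block 3 has {2, 4, 6, 7} and plot 6 has {1, 2, 3, 6, 7}, leaving only 5.
Block 4, plot 3: block 4 has {1, 2, 3, 5, 6} and plot 3 has {3, 6, 7}, leaving only 4.
Block 4, plot 5: block 4 has {1, 2, 3, 4, 5, 6} and plot 5 has {2, 4, 5, 6}, leaving only 7.
Block 5, plot 4: block 5 has {1, 6, 7} and plot 4 has {1, 2, 3, 5, 6, 7}, leaving only 4.
Block 5, plot 7: block 5 has {1, 4, 6, 7} and plot 7 has {2, 4, 5, 7}, leaving only 3.
Block 3, plot 7: block 3 has {2, 4, 5, 6, 7} and plot 7 has {2, 3, 4, 5, 7}, leaving only 1.
Block 3, plot 5: block 3 has {1, 2, 4, 5, 6, 7} and plot 5 has {2, 4, 5, 6, 7}, leaving only 3.
Block 6, plot 5: block 6 has {2, 3, 5} and plot 5 has {2, 3, 4, 5, 6, 7}, leaving only 1.
Block 6, plot 6: block 6 has {1, 2, 3, 5} and plot 6 has {1, 2, 3, 5, 6, 7}, leaving only 4.
Block 6, plot 1: block 6 has {1, 2, 3, 4, 5} and plot 1 has {2, 3, 5, 7}, leaving only 6.
Block 2 already has {2, 3, 4, 7} and plot 1 already has {2, 3, 5, 6, 7}, so block 2, plot 1 must be 1.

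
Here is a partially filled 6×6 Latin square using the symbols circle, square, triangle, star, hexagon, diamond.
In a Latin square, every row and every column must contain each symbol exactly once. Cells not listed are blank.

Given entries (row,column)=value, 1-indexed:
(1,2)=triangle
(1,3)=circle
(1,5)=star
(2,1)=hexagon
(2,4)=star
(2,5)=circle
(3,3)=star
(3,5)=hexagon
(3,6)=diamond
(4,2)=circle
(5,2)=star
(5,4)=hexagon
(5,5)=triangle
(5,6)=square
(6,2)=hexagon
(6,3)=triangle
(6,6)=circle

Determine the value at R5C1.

circle

Row 1, column 6: row 1 has {circle, triangle, star} and column 6 has {circle, square, diamond}, leaving only hexagon.
Row 2, column 6: row 2 has {circle, star, hexagon} and column 6 has {circle, square, hexagon, diamond}, leaving only triangle.
Row 3, column 2: row 3 has {star, hexagon, diamond} and column 2 has {circle, triangle, star, hexagon}, leaving only square.
Row 2, column 2: row 2 has {circle, triangle, star, hexagon} and column 2 has {circle, square, triangle, star, hexagon}, leaving only diamond.
Row 2, column 3: row 2 has {circle, triangle, star, hexagon, diamond} and column 3 has {circle, triangle, star}, leaving only square.
Row 4, column 6: row 4 has {circle} and column 6 has {circle, square, triangle, hexagon, diamond}, leaving only star.
Row 5, column 3: row 5 has {square, triangle, star, hexagon} and column 3 has {circle, square, triangle, star}, leaving only diamond.
Row 5 already has {square, triangle, star, hexagon, diamond} and column 1 already has {hexagon}, so row 5, column 1 must be circle.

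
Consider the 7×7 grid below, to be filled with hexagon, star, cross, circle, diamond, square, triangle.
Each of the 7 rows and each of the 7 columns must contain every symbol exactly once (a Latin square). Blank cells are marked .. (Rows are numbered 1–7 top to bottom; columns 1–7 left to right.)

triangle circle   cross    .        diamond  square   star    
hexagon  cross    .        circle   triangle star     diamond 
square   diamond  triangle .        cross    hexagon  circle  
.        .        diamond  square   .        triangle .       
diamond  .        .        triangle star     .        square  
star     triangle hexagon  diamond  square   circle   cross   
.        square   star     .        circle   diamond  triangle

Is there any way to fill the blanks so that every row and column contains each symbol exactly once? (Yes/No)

No

Row 1, column 4: row 1 has {star, cross, circle, diamond, square, triangle} and column 4 has {circle, diamond, square, triangle}, so it must be hexagon.
Row 2, column 3: row 2 has {hexagon, star, cross, circle, diamond, triangle} and column 3 has {hexagon, star, cross, diamond, triangle}, so it must be square.
Row 3, column 4: row 3 has {hexagon, cross, circle, diamond, square, triangle} and column 4 has {hexagon, circle, diamond, square, triangle}, so it must be star.
Row 4, column 5: row 4 has {diamond, square, triangle} and column 5 has {star, cross, circle, diamond, square, triangle}, so it must be hexagon.
Now row 4, column 7: row 4 together with column 7 already contain {hexagon, star, cross, circle, diamond, square, triangle} — every symbol — so nothing can go there. The grid has no valid completion.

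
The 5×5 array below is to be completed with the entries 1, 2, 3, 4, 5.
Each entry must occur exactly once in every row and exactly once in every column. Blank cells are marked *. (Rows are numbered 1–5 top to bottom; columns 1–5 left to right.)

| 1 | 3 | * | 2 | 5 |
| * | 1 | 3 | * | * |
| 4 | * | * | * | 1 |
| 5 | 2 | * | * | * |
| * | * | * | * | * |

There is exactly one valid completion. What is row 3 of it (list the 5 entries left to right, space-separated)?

Row 3, column 2: row 3 has {1, 4} and column 2 has {1, 2, 3}, leaving only 5.
Row 3, column 3: row 3 has {1, 4, 5} and column 3 has {3}, leaving only 2.
Row 3, column 4: row 3 has {1, 2, 4, 5} and column 4 has {2}, leaving only 3.
So row 3 reads: 4 5 2 3 1.

4 5 2 3 1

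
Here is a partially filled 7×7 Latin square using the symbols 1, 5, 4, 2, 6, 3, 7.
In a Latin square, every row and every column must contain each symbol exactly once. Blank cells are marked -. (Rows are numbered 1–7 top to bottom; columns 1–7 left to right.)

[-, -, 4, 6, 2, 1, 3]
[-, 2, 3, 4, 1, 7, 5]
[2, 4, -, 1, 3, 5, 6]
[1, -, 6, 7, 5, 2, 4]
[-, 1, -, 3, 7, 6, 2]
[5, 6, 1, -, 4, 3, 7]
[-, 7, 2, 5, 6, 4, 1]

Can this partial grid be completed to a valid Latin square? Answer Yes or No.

Yes

No row or column among the givens repeats a symbol, and propagating forced cells runs into no contradiction.
One valid completion exists (for instance, 7 5 4 6 2 1 3 / 6 2 3 4 1 7 5 / 2 4 7 1 3 5 6 / 1 3 6 7 5 2 4 / 4 1 5 3 7 6 2 / 5 6 1 2 4 3 7 / 3 7 2 5 6 4 1).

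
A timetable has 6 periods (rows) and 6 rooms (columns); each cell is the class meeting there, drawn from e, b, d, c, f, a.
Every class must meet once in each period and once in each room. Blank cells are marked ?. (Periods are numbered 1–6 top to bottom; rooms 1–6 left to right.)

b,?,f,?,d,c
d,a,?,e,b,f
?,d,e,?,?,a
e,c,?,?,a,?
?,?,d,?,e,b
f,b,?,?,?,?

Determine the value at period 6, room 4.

Period 1, room 2: period 1 has {b, d, c, f} and room 2 has {b, d, c, a}, leaving only e.
Period 1, room 4: period 1 has {e, b, d, c, f} and room 4 has {e}, leaving only a.
Period 2, room 3: period 2 has {e, b, d, f, a} and room 3 has {e, d, f}, leaving only c.
Period 3, room 1: period 3 has {e, d, a} and room 1 has {e, b, d, f}, leaving only c.
Period 3, room 5: period 3 has {e, d, c, a} and room 5 has {e, b, d, a}, leaving only f.
Period 3, room 4: period 3 has {e, d, c, f, a} and room 4 has {e, a}, leaving only b.
Period 4, room 3: period 4 has {e, c, a} and room 3 has {e, d, c, f}, leaving only b.
Period 4, room 6: period 4 has {e, b, c, a} and room 6 has {b, c, f, a}, leaving only d.
Period 4, room 4: period 4 has {e, b, d, c, a} and room 4 has {e, b, a}, leaving only f.
Period 5, room 1: period 5 has {e, b, d} and room 1 has {e, b, d, c, f}, leaving only a.
Period 5, room 2: period 5 has {e, b, d, a} and room 2 has {e, b, d, c, a}, leaving only f.
Period 5, room 4: period 5 has {e, b, d, f, a} and room 4 has {e, b, f, a}, leaving only c.
Period 6 already has {b, f} and room 4 already has {e, b, c, f, a}, so period 6, room 4 must be d.

d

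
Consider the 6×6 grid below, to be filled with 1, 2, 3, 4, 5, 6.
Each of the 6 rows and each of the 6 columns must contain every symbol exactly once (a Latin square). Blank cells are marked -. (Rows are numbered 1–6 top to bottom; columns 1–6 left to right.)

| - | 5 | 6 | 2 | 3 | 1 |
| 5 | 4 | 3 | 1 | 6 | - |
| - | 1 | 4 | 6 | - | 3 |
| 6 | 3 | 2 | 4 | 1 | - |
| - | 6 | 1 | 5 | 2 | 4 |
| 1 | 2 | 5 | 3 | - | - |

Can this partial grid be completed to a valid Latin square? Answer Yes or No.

Yes

No row or column among the givens repeats a symbol, and propagating forced cells runs into no contradiction.
One valid completion exists (for instance, 4 5 6 2 3 1 / 5 4 3 1 6 2 / 2 1 4 6 5 3 / 6 3 2 4 1 5 / 3 6 1 5 2 4 / 1 2 5 3 4 6).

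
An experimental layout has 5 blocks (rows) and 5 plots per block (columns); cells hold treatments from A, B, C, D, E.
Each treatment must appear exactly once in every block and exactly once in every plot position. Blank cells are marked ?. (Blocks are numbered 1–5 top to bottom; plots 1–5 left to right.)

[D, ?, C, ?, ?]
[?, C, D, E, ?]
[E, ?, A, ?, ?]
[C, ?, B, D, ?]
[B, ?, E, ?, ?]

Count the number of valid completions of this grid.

Block 1, plot 2: eliminating its block and plot leaves {A, B, E}.
Block 1, plot 4: eliminating its block and plot leaves {A, B}.
Block 1, plot 5: eliminating its block and plot leaves {A, B, E}.
Block 2, plot 1: eliminating its block and plot leaves {A}.
Block 2, plot 5: eliminating its block and plot leaves {A, B}.
Block 3, plot 2: eliminating its block and plot leaves {B, D}.
Block 3, plot 4: eliminating its block and plot leaves {B, C}.
Block 3, plot 5: eliminating its block and plot leaves {B, C, D}.
Block 4, plot 2: eliminating its block and plot leaves {A, E}.
Block 4, plot 5: eliminating its block and plot leaves {A, E}.
Block 5, plot 2: eliminating its block and plot leaves {A, D}.
Block 5, plot 4: eliminating its block and plot leaves {A, C}.
Block 5, plot 5: eliminating its block and plot leaves {A, C, D}.
Enumerating the assignments across these blanks that avoid any block or plot repeat gives 3 completions.

3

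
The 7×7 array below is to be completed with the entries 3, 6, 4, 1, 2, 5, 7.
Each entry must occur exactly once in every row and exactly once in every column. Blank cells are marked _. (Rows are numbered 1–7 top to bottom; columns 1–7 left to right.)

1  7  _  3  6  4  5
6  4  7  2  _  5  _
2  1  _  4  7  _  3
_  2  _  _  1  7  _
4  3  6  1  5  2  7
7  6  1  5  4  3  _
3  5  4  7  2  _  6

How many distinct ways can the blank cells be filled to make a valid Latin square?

1

Row 1, column 3: eliminating its row and column leaves {2}.
Row 2, column 5: eliminating its row and column leaves {3}.
Row 2, column 7: eliminating its row and column leaves {1}.
Row 3, column 3: eliminating its row and column leaves {5}.
Row 3, column 6: eliminating its row and column leaves {6}.
Row 4, column 1: eliminating its row and column leaves {5}.
Row 4, column 3: eliminating its row and column leaves {3, 5}.
Row 4, column 4: eliminating its row and column leaves {6}.
Row 4, column 7: eliminating its row and column leaves {4}.
Row 6, column 7: eliminating its row and column leaves {2}.
Row 7, column 6: eliminating its row and column leaves {1}.
Only one assignment across all blanks avoids any row or column repeat, giving 1 completion.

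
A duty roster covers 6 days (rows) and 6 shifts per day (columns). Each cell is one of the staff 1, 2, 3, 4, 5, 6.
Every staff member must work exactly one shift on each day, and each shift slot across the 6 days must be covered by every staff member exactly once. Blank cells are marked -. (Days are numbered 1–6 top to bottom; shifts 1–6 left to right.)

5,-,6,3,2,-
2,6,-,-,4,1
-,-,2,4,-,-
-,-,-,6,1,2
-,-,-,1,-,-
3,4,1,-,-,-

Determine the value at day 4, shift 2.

3

Day 1, shift 2: day 1 has {2, 3, 5, 6} and shift 2 has {4, 6}, leaving only 1.
Day 1, shift 6: day 1 has {1, 2, 3, 5, 6} and shift 6 has {1, 2}, leaving only 4.
Day 2, shift 4: day 2 has {1, 2, 4, 6} and shift 4 has {1, 3, 4, 6}, leaving only 5.
Day 2, shift 3: day 2 has {1, 2, 4, 5, 6} and shift 3 has {1, 2, 6}, leaving only 3.
Day 4, shift 1: day 4 has {1, 2, 6} and shift 1 has {2, 3, 5}, leaving only 4.
Day 4, shift 3: day 4 has {1, 2, 4, 6} and shift 3 has {1, 2, 3, 6}, leaving only 5.
Day 4 already has {1, 2, 4, 5, 6} and shift 2 already has {1, 4, 6}, so day 4, shift 2 must be 3.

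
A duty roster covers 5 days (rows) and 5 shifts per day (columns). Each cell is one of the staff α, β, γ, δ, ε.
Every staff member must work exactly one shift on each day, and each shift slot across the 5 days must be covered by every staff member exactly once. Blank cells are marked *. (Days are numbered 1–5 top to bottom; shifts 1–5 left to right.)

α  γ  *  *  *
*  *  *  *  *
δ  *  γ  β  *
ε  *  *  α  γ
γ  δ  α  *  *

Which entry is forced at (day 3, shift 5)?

α

Day 2, shift 1: day 2 has {} and shift 1 has {α, γ, δ, ε}, leaving only β.
Day 4, shift 2: day 4 has {α, γ, ε} and shift 2 has {γ, δ}, leaving only β.
Day 4, shift 3: day 4 has {α, β, γ, ε} and shift 3 has {α, γ}, leaving only δ.
Day 2, shift 3: day 2 has {β} and shift 3 has {α, γ, δ}, leaving only ε.
Day 1, shift 3: day 1 has {α, γ} and shift 3 has {α, γ, δ, ε}, leaving only β.
Day 2, shift 2: day 2 has {β, ε} and shift 2 has {β, γ, δ}, leaving only α.
Day 2, shift 5: day 2 has {α, β, ε} and shift 5 has {γ}, leaving only δ.
Day 1, shift 5: day 1 has {α, β, γ} and shift 5 has {γ, δ}, leaving only ε.
Day 3 already has {β, γ, δ} and shift 5 already has {γ, δ, ε}, so day 3, shift 5 must be α.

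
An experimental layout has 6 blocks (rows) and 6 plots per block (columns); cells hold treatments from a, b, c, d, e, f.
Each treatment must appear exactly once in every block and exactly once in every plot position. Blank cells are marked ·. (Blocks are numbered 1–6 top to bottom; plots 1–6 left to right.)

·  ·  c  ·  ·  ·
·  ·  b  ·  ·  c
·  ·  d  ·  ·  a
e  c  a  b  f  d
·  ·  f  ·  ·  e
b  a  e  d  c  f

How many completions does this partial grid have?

Block 1, plot 1: eliminating its block and plot leaves {a, d, f}.
Block 1, plot 2: eliminating its block and plot leaves {b, d, e, f}.
Block 1, plot 4: eliminating its block and plot leaves {a, e, f}.
Block 1, plot 5: eliminating its block and plot leaves {a, b, d, e}.
Block 1, plot 6: eliminating its block and plot leaves {b}.
Block 2, plot 1: eliminating its block and plot leaves {a, d, f}.
Block 2, plot 2: eliminating its block and plot leaves {d, e, f}.
Block 2, plot 4: eliminating its block and plot leaves {a, e, f}.
Block 2, plot 5: eliminating its block and plot leaves {a, d, e}.
Block 3, plot 1: eliminating its block and plot leaves {c, f}.
Block 3, plot 2: eliminating its block and plot leaves {b, e, f}.
Block 3, plot 4: eliminating its block and plot leaves {c, e, f}.
Block 3, plot 5: eliminating its block and plot leaves {b, e}.
Block 5, plot 1: eliminating its block and plot leaves {a, c, d}.
Block 5, plot 2: eliminating its block and plot leaves {b, d}.
Block 5, plot 4: eliminating its block and plot leaves {a, c}.
Block 5, plot 5: eliminating its block and plot leaves {a, b, d}.
Enumerating the assignments across these blanks that avoid any block or plot repeat gives 20 completions.

20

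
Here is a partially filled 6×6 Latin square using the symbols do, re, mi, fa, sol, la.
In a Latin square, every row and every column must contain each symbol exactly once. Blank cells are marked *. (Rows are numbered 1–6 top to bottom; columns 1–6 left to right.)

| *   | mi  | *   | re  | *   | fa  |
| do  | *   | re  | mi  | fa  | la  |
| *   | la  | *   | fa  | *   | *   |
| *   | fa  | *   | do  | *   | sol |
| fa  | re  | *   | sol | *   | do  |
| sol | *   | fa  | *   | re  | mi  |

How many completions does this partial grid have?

Row 1, column 1: eliminating its row and column leaves {la}.
Row 1, column 3: eliminating its row and column leaves {do, sol, la}.
Row 1, column 5: eliminating its row and column leaves {do, sol, la}.
Row 2, column 2: eliminating its row and column leaves {sol}.
Row 3, column 1: eliminating its row and column leaves {re, mi}.
Row 3, column 3: eliminating its row and column leaves {do, mi, sol}.
Row 3, column 5: eliminating its row and column leaves {do, mi, sol}.
Row 3, column 6: eliminating its row and column leaves {re}.
Row 4, column 1: eliminating its row and column leaves {re, mi, la}.
Row 4, column 3: eliminating its row and column leaves {mi, la}.
Row 4, column 5: eliminating its row and column leaves {mi, la}.
Row 5, column 3: eliminating its row and column leaves {mi, la}.
Row 5, column 5: eliminating its row and column leaves {mi, la}.
Row 6, column 2: eliminating its row and column leaves {do}.
Row 6, column 4: eliminating its row and column leaves {la}.
Enumerating the assignments across these blanks that avoid any row or column repeat gives 4 completions.

4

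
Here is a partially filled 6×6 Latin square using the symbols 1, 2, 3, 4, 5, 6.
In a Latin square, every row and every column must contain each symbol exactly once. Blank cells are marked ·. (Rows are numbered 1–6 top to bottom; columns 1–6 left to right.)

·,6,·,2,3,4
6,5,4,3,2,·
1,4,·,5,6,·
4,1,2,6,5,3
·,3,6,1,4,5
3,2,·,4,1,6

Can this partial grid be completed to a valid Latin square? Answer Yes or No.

No row or column among the givens repeats a symbol, and propagating forced cells runs into no contradiction.
One valid completion exists (for instance, 5 6 1 2 3 4 / 6 5 4 3 2 1 / 1 4 3 5 6 2 / 4 1 2 6 5 3 / 2 3 6 1 4 5 / 3 2 5 4 1 6).

Yes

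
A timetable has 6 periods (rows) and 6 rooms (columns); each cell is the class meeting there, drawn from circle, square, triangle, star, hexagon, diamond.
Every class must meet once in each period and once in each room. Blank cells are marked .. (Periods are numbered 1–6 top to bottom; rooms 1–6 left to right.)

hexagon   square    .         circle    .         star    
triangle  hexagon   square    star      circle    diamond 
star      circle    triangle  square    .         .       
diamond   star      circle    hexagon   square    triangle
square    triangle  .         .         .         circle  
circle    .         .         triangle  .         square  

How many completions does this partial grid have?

Period 1, room 3: eliminating its period and room leaves {diamond}.
Period 1, room 5: eliminating its period and room leaves {triangle, diamond}.
Period 3, room 5: eliminating its period and room leaves {hexagon, diamond}.
Period 3, room 6: eliminating its period and room leaves {hexagon}.
Period 5, room 3: eliminating its period and room leaves {star, hexagon, diamond}.
Period 5, room 4: eliminating its period and room leaves {diamond}.
Period 5, room 5: eliminating its period and room leaves {star, hexagon, diamond}.
Period 6, room 2: eliminating its period and room leaves {diamond}.
Period 6, room 3: eliminating its period and room leaves {star, hexagon, diamond}.
Period 6, room 5: eliminating its period and room leaves {star, hexagon, diamond}.
Enumerating the assignments across these blanks that avoid any period or room repeat gives 2 completions.

2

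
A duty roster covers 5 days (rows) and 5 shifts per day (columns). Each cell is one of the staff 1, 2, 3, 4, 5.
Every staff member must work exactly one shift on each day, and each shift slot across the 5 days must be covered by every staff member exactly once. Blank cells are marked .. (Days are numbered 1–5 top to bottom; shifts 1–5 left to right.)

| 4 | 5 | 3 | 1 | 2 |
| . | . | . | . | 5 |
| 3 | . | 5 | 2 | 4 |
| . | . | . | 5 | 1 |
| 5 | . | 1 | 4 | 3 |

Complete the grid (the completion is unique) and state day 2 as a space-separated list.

1 4 2 3 5

Day 2, shift 4: day 2 has {5} and shift 4 has {1, 2, 4, 5}, leaving only 3.
Day 3, shift 2: day 3 has {2, 3, 4, 5} and shift 2 has {5}, leaving only 1.
Day 4, shift 1: day 4 has {1, 5} and shift 1 has {3, 4, 5}, leaving only 2.
Day 2, shift 1: day 2 has {3, 5} and shift 1 has {2, 3, 4, 5}, leaving only 1.
Day 4, shift 3: day 4 has {1, 2, 5} and shift 3 has {1, 3, 5}, leaving only 4.
Day 2, shift 3: day 2 has {1, 3, 5} and shift 3 has {1, 3, 4, 5}, leaving only 2.
Day 2, shift 2: day 2 has {1, 2, 3, 5} and shift 2 has {1, 5}, leaving only 4.
So day 2 reads: 1 4 2 3 5.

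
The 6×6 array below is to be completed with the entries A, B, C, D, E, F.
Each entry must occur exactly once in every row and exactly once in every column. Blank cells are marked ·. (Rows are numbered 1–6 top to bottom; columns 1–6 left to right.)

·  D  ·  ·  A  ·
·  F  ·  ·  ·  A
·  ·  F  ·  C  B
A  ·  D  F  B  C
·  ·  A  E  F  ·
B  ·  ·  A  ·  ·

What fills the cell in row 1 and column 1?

Row 3, column 4: row 3 has {B, C, F} and column 4 has {A, E, F}, leaving only D.
Row 3, column 1: row 3 has {B, C, D, F} and column 1 has {A, B}, leaving only E.
Row 3, column 2: row 3 has {B, C, D, E, F} and column 2 has {D, F}, leaving only A.
Row 4, column 2: row 4 has {A, B, C, D, F} and column 2 has {A, D, F}, leaving only E.
Row 5, column 6: row 5 has {A, E, F} and column 6 has {A, B, C}, leaving only D.
Row 5, column 1: row 5 has {A, D, E, F} and column 1 has {A, B, E}, leaving only C.
Row 1 already has {A, D} and column 1 already has {A, B, C, E}, so row 1, column 1 must be F.

F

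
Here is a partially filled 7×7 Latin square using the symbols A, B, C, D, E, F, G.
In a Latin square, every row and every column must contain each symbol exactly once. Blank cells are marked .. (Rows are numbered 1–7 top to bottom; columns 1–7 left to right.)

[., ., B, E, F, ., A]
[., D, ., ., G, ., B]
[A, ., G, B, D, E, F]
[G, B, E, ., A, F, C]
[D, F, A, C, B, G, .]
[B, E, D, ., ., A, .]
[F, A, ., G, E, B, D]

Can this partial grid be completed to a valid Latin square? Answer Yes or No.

No row or column among the givens repeats a symbol, and propagating forced cells runs into no contradiction.
One valid completion exists (for instance, C G B E F D A / E D F A G C B / A C G B D E F / G B E D A F C / D F A C B G E / B E D F C A G / F A C G E B D).

Yes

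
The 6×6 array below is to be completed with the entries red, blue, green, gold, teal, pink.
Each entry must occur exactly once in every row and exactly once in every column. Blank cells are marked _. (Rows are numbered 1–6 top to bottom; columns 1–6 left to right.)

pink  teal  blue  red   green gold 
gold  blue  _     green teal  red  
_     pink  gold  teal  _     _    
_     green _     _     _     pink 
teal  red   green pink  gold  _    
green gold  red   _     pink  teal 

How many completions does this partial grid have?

Row 2, column 3: eliminating its row and column leaves {pink}.
Row 3, column 1: eliminating its row and column leaves {red, blue}.
Row 3, column 5: eliminating its row and column leaves {red, blue}.
Row 3, column 6: eliminating its row and column leaves {blue, green}.
Row 4, column 1: eliminating its row and column leaves {red, blue}.
Row 4, column 3: eliminating its row and column leaves {teal}.
Row 4, column 4: eliminating its row and column leaves {blue, gold}.
Row 4, column 5: eliminating its row and column leaves {red, blue}.
Row 5, column 6: eliminating its row and column leaves {blue}.
Row 6, column 4: eliminating its row and column leaves {blue}.
Enumerating the assignments across these blanks that avoid any row or column repeat gives 2 completions.

2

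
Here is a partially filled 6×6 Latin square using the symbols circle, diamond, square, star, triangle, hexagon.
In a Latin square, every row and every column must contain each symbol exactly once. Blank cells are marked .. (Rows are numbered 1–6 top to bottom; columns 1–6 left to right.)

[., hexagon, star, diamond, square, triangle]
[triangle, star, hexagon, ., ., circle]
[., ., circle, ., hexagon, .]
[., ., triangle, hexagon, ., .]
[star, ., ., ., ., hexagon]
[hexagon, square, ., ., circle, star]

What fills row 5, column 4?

circle

Row 1, column 1: row 1 has {diamond, square, star, triangle, hexagon} and column 1 has {star, triangle, hexagon}, leaving only circle.
Row 2, column 4: row 2 has {circle, star, triangle, hexagon} and column 4 has {diamond, hexagon}, leaving only square.
Row 2, column 5: row 2 has {circle, square, star, triangle, hexagon} and column 5 has {circle, square, hexagon}, leaving only diamond.
Row 4, column 5: row 4 has {triangle, hexagon} and column 5 has {circle, diamond, square, hexagon}, leaving only star.
Row 5, column 5: row 5 has {star, hexagon} and column 5 has {circle, diamond, square, star, hexagon}, leaving only triangle.
Row 5 already has {star, triangle, hexagon} and column 4 already has {diamond, square, hexagon}, so row 5, column 4 must be circle.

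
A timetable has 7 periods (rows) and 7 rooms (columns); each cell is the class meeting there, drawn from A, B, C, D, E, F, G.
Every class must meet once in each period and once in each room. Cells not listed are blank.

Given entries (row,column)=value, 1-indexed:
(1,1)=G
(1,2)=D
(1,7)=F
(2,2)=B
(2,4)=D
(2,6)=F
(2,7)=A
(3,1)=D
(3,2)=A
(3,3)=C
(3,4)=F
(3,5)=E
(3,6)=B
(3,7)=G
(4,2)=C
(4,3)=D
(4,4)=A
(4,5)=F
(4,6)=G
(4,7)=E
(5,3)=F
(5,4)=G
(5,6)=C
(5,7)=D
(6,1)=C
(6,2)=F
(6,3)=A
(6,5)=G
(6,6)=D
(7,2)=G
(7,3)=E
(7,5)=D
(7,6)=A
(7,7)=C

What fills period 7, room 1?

F

Period 1, room 3: period 1 has {D, F, G} and room 3 has {A, C, D, E, F}, leaving only B.
Period 1, room 6: period 1 has {B, D, F, G} and room 6 has {A, B, C, D, F, G}, leaving only E.
Period 1, room 4: period 1 has {B, D, E, F, G} and room 4 has {A, D, F, G}, leaving only C.
Period 1, room 5: period 1 has {B, C, D, E, F, G} and room 5 has {D, E, F, G}, leaving only A.
Period 2, room 1: period 2 has {A, B, D, F} and room 1 has {C, D, G}, leaving only E.
Period 2, room 3: period 2 has {A, B, D, E, F} and room 3 has {A, B, C, D, E, F}, leaving only G.
Period 2, room 5: period 2 has {A, B, D, E, F, G} and room 5 has {A, D, E, F, G}, leaving only C.
Period 4, room 1: period 4 has {A, C, D, E, F, G} and room 1 has {C, D, E, G}, leaving only B.
Period 7 already has {A, C, D, E, G} and room 1 already has {B, C, D, E, G}, so period 7, room 1 must be F.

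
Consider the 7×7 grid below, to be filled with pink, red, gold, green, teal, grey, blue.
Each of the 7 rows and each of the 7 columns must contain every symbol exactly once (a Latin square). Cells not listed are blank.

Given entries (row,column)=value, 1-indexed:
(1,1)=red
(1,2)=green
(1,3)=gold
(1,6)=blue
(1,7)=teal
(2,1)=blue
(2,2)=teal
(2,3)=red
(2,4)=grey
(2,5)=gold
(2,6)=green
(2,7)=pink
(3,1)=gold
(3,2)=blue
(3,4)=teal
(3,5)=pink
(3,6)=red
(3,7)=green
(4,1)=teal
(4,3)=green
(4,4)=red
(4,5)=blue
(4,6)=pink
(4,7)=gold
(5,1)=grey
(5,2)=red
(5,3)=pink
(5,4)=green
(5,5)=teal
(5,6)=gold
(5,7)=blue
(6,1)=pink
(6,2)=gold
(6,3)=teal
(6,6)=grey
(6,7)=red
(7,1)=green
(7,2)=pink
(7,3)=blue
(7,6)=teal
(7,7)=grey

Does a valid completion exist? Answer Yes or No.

No row or column among the givens repeats a symbol, and propagating forced cells runs into no contradiction.
One valid completion exists (for instance, red green gold pink grey blue teal / blue teal red grey gold green pink / gold blue grey teal pink red green / teal grey green red blue pink gold / grey red pink green teal gold blue / pink gold teal blue green grey red / green pink blue gold red teal grey).

Yes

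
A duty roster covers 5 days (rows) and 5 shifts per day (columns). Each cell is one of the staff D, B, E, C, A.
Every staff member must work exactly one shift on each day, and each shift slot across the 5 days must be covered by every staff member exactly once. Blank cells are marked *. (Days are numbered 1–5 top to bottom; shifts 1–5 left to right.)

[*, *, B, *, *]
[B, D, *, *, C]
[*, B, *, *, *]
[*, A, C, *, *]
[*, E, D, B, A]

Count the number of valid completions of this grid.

3

Day 1, shift 1: eliminating its day and shift leaves {D, E, C, A}.
Day 1, shift 2: eliminating its day and shift leaves {C}.
Day 1, shift 4: eliminating its day and shift leaves {D, E, C, A}.
Day 1, shift 5: eliminating its day and shift leaves {D, E}.
Day 2, shift 3: eliminating its day and shift leaves {E, A}.
Day 2, shift 4: eliminating its day and shift leaves {E, A}.
Day 3, shift 1: eliminating its day and shift leaves {D, E, C, A}.
Day 3, shift 3: eliminating its day and shift leaves {E, A}.
Day 3, shift 4: eliminating its day and shift leaves {D, E, C, A}.
Day 3, shift 5: eliminating its day and shift leaves {D, E}.
Day 4, shift 1: eliminating its day and shift leaves {D, E}.
Day 4, shift 4: eliminating its day and shift leaves {D, E}.
Day 4, shift 5: eliminating its day and shift leaves {D, B, E}.
Day 5, shift 1: eliminating its day and shift leaves {C}.
Enumerating the assignments across these blanks that avoid any day or shift repeat gives 3 completions.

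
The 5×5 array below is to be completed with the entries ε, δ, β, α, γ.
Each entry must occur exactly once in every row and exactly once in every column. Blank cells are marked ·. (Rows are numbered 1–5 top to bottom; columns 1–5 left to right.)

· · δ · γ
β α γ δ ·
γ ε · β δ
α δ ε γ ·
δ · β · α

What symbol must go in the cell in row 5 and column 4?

ε

Row 5 already has {δ, β, α} and column 4 already has {δ, β, γ}, so row 5, column 4 must be ε.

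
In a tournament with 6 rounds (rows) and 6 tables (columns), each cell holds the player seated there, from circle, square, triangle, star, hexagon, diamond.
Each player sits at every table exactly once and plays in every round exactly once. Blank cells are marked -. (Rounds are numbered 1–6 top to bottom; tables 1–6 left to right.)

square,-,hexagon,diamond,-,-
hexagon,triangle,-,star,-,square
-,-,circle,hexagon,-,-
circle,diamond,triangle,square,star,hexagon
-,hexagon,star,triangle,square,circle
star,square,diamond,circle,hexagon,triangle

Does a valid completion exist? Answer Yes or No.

No

Round 2, table 3: round 2 together with table 3 already contain {circle, square, triangle, star, hexagon, diamond} — every symbol — so nothing can go there. The grid has no valid completion.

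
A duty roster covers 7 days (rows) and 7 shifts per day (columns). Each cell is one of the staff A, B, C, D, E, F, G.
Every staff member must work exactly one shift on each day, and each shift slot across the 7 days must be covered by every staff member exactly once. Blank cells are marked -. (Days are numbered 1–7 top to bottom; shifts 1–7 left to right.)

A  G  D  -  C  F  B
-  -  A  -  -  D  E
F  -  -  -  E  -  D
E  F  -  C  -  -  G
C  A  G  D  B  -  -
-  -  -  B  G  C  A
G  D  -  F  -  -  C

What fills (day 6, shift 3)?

F

Day 1, shift 4: day 1 has {A, B, C, D, F, G} and shift 4 has {B, C, D, F}, leaving only E.
Day 2, shift 1: day 2 has {A, D, E} and shift 1 has {A, C, E, F, G}, leaving only B.
Day 2, shift 2: day 2 has {A, B, D, E} and shift 2 has {A, D, F, G}, leaving only C.
Day 2, shift 4: day 2 has {A, B, C, D, E} and shift 4 has {B, C, D, E, F}, leaving only G.
Day 2, shift 5: day 2 has {A, B, C, D, E, G} and shift 5 has {B, C, E, G}, leaving only F.
Day 3, shift 2: day 3 has {D, E, F} and shift 2 has {A, C, D, F, G}, leaving only B.
Day 3, shift 3: day 3 has {B, D, E, F} and shift 3 has {A, D, G}, leaving only C.
Day 3, shift 4: day 3 has {B, C, D, E, F} and shift 4 has {B, C, D, E, F, G}, leaving only A.
Day 3, shift 6: day 3 has {A, B, C, D, E, F} and shift 6 has {C, D, F}, leaving only G.
Day 4, shift 3: day 4 has {C, E, F, G} and shift 3 has {A, C, D, G}, leaving only B.
Day 4, shift 6: day 4 has {B, C, E, F, G} and shift 6 has {C, D, F, G}, leaving only A.
Day 4, shift 5: day 4 has {A, B, C, E, F, G} and shift 5 has {B, C, E, F, G}, leaving only D.
Day 5, shift 6: day 5 has {A, B, C, D, G} and shift 6 has {A, C, D, F, G}, leaving only E.
Day 5, shift 7: day 5 has {A, B, C, D, E, G} and shift 7 has {A, B, C, D, E, G}, leaving only F.
Day 6, shift 1: day 6 has {A, B, C, G} and shift 1 has {A, B, C, E, F, G}, leaving only D.
Day 6, shift 2: day 6 has {A, B, C, D, G} and shift 2 has {A, B, C, D, F, G}, leaving only E.
Day 6 already has {A, B, C, D, E, G} and shift 3 already has {A, B, C, D, G}, so day 6, shift 3 must be F.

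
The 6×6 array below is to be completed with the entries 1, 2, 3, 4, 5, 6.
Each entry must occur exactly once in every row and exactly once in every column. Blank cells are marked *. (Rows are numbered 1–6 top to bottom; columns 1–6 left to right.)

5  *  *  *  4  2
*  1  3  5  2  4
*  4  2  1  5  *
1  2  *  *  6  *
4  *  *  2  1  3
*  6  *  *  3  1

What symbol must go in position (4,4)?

Row 1, column 2: row 1 has {2, 4, 5} and column 2 has {1, 2, 4, 6}, leaving only 3.
Row 1, column 4: row 1 has {2, 3, 4, 5} and column 4 has {1, 2, 5}, leaving only 6.
Row 1, column 3: row 1 has {2, 3, 4, 5, 6} and column 3 has {2, 3}, leaving only 1.
Row 2, column 1: row 2 has {1, 2, 3, 4, 5} and column 1 has {1, 4, 5}, leaving only 6.
Row 3, column 1: row 3 has {1, 2, 4, 5} and column 1 has {1, 4, 5, 6}, leaving only 3.
Row 3, column 6: row 3 has {1, 2, 3, 4, 5} and column 6 has {1, 2, 3, 4}, leaving only 6.
Row 4, column 6: row 4 has {1, 2, 6} and column 6 has {1, 2, 3, 4, 6}, leaving only 5.
Row 4, column 3: row 4 has {1, 2, 5, 6} and column 3 has {1, 2, 3}, leaving only 4.
Row 4 already has {1, 2, 4, 5, 6} and column 4 already has {1, 2, 5, 6}, so row 4, column 4 must be 3.

3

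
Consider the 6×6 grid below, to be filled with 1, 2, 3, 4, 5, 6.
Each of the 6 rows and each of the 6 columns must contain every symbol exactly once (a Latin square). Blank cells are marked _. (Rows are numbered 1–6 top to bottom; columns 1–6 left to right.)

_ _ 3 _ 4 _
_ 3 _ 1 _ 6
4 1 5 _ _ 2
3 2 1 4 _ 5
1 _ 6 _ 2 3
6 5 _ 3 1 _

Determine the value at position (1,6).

1

Row 1 already has {3, 4} and column 6 already has {2, 3, 5, 6}, so row 1, column 6 must be 1.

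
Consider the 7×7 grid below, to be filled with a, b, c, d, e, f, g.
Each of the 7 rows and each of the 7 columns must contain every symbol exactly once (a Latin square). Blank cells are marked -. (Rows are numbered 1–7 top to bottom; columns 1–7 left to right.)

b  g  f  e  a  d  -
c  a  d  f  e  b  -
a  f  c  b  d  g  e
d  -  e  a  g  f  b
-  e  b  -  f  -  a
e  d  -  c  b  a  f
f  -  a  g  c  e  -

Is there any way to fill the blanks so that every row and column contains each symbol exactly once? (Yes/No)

Yes

No row or column among the givens repeats a symbol, and propagating forced cells runs into no contradiction.
One valid completion exists (for instance, b g f e a d c / c a d f e b g / a f c b d g e / d c e a g f b / g e b d f c a / e d g c b a f / f b a g c e d).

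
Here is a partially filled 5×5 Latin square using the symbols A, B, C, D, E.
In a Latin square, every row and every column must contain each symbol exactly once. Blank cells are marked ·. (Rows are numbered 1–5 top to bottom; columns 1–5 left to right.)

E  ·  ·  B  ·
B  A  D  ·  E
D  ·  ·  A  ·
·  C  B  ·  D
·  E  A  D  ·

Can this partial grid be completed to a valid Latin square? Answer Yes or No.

No row or column among the givens repeats a symbol, and propagating forced cells runs into no contradiction.
One valid completion exists (for instance, E D C B A / B A D C E / D B E A C / A C B E D / C E A D B).

Yes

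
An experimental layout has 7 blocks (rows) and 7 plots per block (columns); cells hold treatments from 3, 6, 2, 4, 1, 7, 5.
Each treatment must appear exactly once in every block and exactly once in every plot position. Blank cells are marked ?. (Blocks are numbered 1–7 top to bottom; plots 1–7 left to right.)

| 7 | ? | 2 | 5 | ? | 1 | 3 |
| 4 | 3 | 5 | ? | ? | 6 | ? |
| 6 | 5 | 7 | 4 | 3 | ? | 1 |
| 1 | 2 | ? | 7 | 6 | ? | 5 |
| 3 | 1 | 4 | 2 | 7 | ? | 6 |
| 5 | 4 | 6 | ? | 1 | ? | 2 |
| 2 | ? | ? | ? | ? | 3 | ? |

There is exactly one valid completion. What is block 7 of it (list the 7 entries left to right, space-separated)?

Block 7, plot 3: block 7 has {3, 2} and plot 3 has {6, 2, 4, 7, 5}, leaving only 1.
Block 7, plot 4: block 7 has {3, 2, 1} and plot 4 has {2, 4, 7, 5}, leaving only 6.
Block 7, plot 2: block 7 has {3, 6, 2, 1} and plot 2 has {3, 2, 4, 1, 5}, leaving only 7.
Block 7, plot 7: block 7 has {3, 6, 2, 1, 7} and plot 7 has {3, 6, 2, 1, 5}, leaving only 4.
Block 7, plot 5: block 7 has {3, 6, 2, 4, 1, 7} and plot 5 has {3, 6, 1, 7}, leaving only 5.
So block 7 reads: 2 7 1 6 5 3 4.

2 7 1 6 5 3 4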